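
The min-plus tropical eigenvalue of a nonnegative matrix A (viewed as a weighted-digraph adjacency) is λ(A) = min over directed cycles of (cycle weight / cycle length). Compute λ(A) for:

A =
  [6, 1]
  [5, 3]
λ(A) = 3

Enumerate directed cycles and compute their means (weight / length). Sample:
  cycle 0 → 0: weight = 6, length = 1, mean = 6/1 ≈ 6.000
  cycle 1 → 1: weight = 3, length = 1, mean = 3/1 ≈ 3.000
  cycle 0 → 1 → 0: weight = 6, length = 2, mean = 6/2 ≈ 3.000
  cycle 1 → 0 → 1: weight = 6, length = 2, mean = 6/2 ≈ 3.000
Minimum mean = 3.000, attained e.g. along the cycle 1 → 1 with weight 3 and length 1. So λ(A) = 3/1 = 3.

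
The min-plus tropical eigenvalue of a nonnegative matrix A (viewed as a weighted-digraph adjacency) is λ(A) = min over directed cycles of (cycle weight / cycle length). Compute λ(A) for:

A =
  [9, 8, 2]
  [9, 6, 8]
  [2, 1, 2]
λ(A) = 2

Enumerate directed cycles and compute their means (weight / length). Sample:
  cycle 0 → 0: weight = 9, length = 1, mean = 9/1 ≈ 9.000
  cycle 1 → 1: weight = 6, length = 1, mean = 6/1 ≈ 6.000
  cycle 2 → 2: weight = 2, length = 1, mean = 2/1 ≈ 2.000
  cycle 0 → 1 → 0: weight = 17, length = 2, mean = 17/2 ≈ 8.500
  cycle 0 → 2 → 0: weight = 4, length = 2, mean = 4/2 ≈ 2.000
  cycle 1 → 0 → 1: weight = 17, length = 2, mean = 17/2 ≈ 8.500
Minimum mean = 2.000, attained e.g. along the cycle 2 → 2 with weight 2 and length 1. So λ(A) = 2/1 = 2.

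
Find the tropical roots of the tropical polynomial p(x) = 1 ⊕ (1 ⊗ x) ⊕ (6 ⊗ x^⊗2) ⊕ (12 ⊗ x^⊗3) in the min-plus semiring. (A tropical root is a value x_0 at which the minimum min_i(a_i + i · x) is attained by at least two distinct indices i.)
Roots: {-6, -5, 0}

Each tropical root is a break point of the lower envelope of the lines y = a_i + i · x (there are 4 lines, with slopes 0, 1, ..., 3). Only the lines that attain the minimum somewhere contribute to roots; other lines are dominated. Here the surviving (envelope) indices are i = 3, i = 2, i = 1, i = 0.
Intersections between consecutive envelope lines give the roots: for adjacent envelope indices i < j the intersection is x = (a_i − a_j) / (j − i). Reading off the sorted break points: {-6, -5, 0}.
Verification: at each break x_0, at least two indices attain the minimum of min_i(a_i + i · x_0).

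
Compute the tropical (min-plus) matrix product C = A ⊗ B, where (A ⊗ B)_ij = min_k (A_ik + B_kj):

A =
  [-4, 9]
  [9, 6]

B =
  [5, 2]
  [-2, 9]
A ⊗ B =
  [1, -2]
  [4, 11]

Apply the min-plus product entry-by-entry:
  C[0][0] = min over k of (A[0][0] + B[0][0] = -4 + 5 = 1, A[0][1] + B[1][0] = 9 + -2 = 7) = 1 (attained at k = 0)
  C[0][1] = min over k of (A[0][0] + B[0][1] = -4 + 2 = -2, A[0][1] + B[1][1] = 9 + 9 = 18) = -2 (attained at k = 0)
  C[1][0] = min over k of (A[1][0] + B[0][0] = 9 + 5 = 14, A[1][1] + B[1][0] = 6 + -2 = 4) = 4 (attained at k = 1)
  C[1][1] = min over k of (A[1][0] + B[0][1] = 9 + 2 = 11, A[1][1] + B[1][1] = 6 + 9 = 15) = 11 (attained at k = 0)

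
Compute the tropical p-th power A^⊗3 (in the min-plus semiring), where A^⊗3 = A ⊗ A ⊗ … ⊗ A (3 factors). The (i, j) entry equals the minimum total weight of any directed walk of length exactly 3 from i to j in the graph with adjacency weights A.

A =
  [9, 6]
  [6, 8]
A^⊗3 =
  [20, 18]
  [18, 20]

Each entry (A^⊗3)_ij equals the minimum over all length-3 walks i = v_0 → v_1 → … → v_3 = j of Σ_t A[v_t][v_{t+1}]. For example, for (i, j) = (0, 1) we minimise over 4 possible intermediate vertex sequences; the minimum is 18, attained along the walk 0 → 1 → 0 → 1.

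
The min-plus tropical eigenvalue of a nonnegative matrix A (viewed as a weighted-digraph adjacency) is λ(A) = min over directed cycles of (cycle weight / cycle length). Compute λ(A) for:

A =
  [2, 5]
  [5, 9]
λ(A) = 2

Enumerate directed cycles and compute their means (weight / length). Sample:
  cycle 0 → 0: weight = 2, length = 1, mean = 2/1 ≈ 2.000
  cycle 1 → 1: weight = 9, length = 1, mean = 9/1 ≈ 9.000
  cycle 0 → 1 → 0: weight = 10, length = 2, mean = 10/2 ≈ 5.000
  cycle 1 → 0 → 1: weight = 10, length = 2, mean = 10/2 ≈ 5.000
Minimum mean = 2.000, attained e.g. along the cycle 0 → 0 with weight 2 and length 1. So λ(A) = 2/1 = 2.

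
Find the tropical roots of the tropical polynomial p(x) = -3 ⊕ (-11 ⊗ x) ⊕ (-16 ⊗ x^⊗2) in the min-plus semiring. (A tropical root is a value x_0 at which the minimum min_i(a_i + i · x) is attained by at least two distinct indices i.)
Roots: {5, 8}

Each tropical root is a break point of the lower envelope of the lines y = a_i + i · x (there are 3 lines, with slopes 0, 1, ..., 2). Only the lines that attain the minimum somewhere contribute to roots; other lines are dominated. Here the surviving (envelope) indices are i = 2, i = 1, i = 0.
Intersections between consecutive envelope lines give the roots: for adjacent envelope indices i < j the intersection is x = (a_i − a_j) / (j − i). Reading off the sorted break points: {5, 8}.
Verification: at each break x_0, at least two indices attain the minimum of min_i(a_i + i · x_0).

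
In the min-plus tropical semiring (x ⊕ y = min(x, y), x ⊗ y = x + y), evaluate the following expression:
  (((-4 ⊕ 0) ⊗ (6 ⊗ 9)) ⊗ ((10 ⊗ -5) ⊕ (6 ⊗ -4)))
(((-4 ⊕ 0) ⊗ (6 ⊗ 9)) ⊗ ((10 ⊗ -5) ⊕ (6 ⊗ -4))) = 13

Expand innermost to outermost. Recall ⊕ takes the minimum of its arguments and ⊗ takes their sum. Working out the expression (((-4 ⊕ 0) ⊗ (6 ⊗ 9)) ⊗ ((10 ⊗ -5) ⊕ (6 ⊗ -4))) gives 13.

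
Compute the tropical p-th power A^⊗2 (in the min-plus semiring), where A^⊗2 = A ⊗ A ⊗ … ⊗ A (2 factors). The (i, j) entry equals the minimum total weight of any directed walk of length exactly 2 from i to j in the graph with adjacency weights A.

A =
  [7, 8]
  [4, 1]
A^⊗2 =
  [12, 9]
  [5, 2]

Each entry (A^⊗2)_ij equals the minimum over all length-2 walks i = v_0 → v_1 → … → v_2 = j of Σ_t A[v_t][v_{t+1}]. For example, for (i, j) = (0, 1) we minimise over 2 possible intermediate vertex sequences; the minimum is 9, attained along the walk 0 → 1 → 1.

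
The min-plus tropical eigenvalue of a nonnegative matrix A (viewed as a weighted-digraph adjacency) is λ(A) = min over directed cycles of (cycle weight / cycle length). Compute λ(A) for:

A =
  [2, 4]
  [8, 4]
λ(A) = 2

Enumerate directed cycles and compute their means (weight / length). Sample:
  cycle 0 → 0: weight = 2, length = 1, mean = 2/1 ≈ 2.000
  cycle 1 → 1: weight = 4, length = 1, mean = 4/1 ≈ 4.000
  cycle 0 → 1 → 0: weight = 12, length = 2, mean = 12/2 ≈ 6.000
  cycle 1 → 0 → 1: weight = 12, length = 2, mean = 12/2 ≈ 6.000
Minimum mean = 2.000, attained e.g. along the cycle 0 → 0 with weight 2 and length 1. So λ(A) = 2/1 = 2.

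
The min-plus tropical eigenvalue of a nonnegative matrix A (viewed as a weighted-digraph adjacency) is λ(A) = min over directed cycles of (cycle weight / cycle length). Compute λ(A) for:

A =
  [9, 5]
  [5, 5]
λ(A) = 5

Enumerate directed cycles and compute their means (weight / length). Sample:
  cycle 0 → 0: weight = 9, length = 1, mean = 9/1 ≈ 9.000
  cycle 1 → 1: weight = 5, length = 1, mean = 5/1 ≈ 5.000
  cycle 0 → 1 → 0: weight = 10, length = 2, mean = 10/2 ≈ 5.000
  cycle 1 → 0 → 1: weight = 10, length = 2, mean = 10/2 ≈ 5.000
Minimum mean = 5.000, attained e.g. along the cycle 1 → 1 with weight 5 and length 1. So λ(A) = 5/1 = 5.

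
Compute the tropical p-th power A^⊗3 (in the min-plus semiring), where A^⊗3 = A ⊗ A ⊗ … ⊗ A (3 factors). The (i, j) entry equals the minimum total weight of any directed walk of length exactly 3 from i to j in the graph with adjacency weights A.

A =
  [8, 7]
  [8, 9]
A^⊗3 =
  [23, 22]
  [23, 23]

Each entry (A^⊗3)_ij equals the minimum over all length-3 walks i = v_0 → v_1 → … → v_3 = j of Σ_t A[v_t][v_{t+1}]. For example, for (i, j) = (0, 1) we minimise over 4 possible intermediate vertex sequences; the minimum is 22, attained along the walk 0 → 1 → 0 → 1.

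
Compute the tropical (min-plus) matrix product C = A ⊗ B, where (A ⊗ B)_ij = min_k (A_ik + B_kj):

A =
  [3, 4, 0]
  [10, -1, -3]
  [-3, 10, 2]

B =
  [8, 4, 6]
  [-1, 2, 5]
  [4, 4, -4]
A ⊗ B =
  [3, 4, -4]
  [-2, 1, -7]
  [5, 1, -2]

Apply the min-plus product entry-by-entry:
  C[0][0] = min over k of (A[0][0] + B[0][0] = 3 + 8 = 11, A[0][1] + B[1][0] = 4 + -1 = 3, A[0][2] + B[2][0] = 0 + 4 = 4) = 3 (attained at k = 1)
  C[0][1] = min over k of (A[0][0] + B[0][1] = 3 + 4 = 7, A[0][1] + B[1][1] = 4 + 2 = 6, A[0][2] + B[2][1] = 0 + 4 = 4) = 4 (attained at k = 2)
  C[0][2] = min over k of (A[0][0] + B[0][2] = 3 + 6 = 9, A[0][1] + B[1][2] = 4 + 5 = 9, A[0][2] + B[2][2] = 0 + -4 = -4) = -4 (attained at k = 2)
  C[1][0] = min over k of (A[1][0] + B[0][0] = 10 + 8 = 18, A[1][1] + B[1][0] = -1 + -1 = -2, A[1][2] + B[2][0] = -3 + 4 = 1) = -2 (attained at k = 1)
  C[1][1] = min over k of (A[1][0] + B[0][1] = 10 + 4 = 14, A[1][1] + B[1][1] = -1 + 2 = 1, A[1][2] + B[2][1] = -3 + 4 = 1) = 1 (attained at k = 1)
  C[1][2] = min over k of (A[1][0] + B[0][2] = 10 + 6 = 16, A[1][1] + B[1][2] = -1 + 5 = 4, A[1][2] + B[2][2] = -3 + -4 = -7) = -7 (attained at k = 2)
  C[2][0] = min over k of (A[2][0] + B[0][0] = -3 + 8 = 5, A[2][1] + B[1][0] = 10 + -1 = 9, A[2][2] + B[2][0] = 2 + 4 = 6) = 5 (attained at k = 0)
  C[2][1] = min over k of (A[2][0] + B[0][1] = -3 + 4 = 1, A[2][1] + B[1][1] = 10 + 2 = 12, A[2][2] + B[2][1] = 2 + 4 = 6) = 1 (attained at k = 0)
  C[2][2] = min over k of (A[2][0] + B[0][2] = -3 + 6 = 3, A[2][1] + B[1][2] = 10 + 5 = 15, A[2][2] + B[2][2] = 2 + -4 = -2) = -2 (attained at k = 2)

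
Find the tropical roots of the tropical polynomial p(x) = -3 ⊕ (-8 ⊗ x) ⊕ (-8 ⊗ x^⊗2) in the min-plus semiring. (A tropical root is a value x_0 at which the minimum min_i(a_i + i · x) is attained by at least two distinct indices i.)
Roots: {0, 5}

Each tropical root is a break point of the lower envelope of the lines y = a_i + i · x (there are 3 lines, with slopes 0, 1, ..., 2). Only the lines that attain the minimum somewhere contribute to roots; other lines are dominated. Here the surviving (envelope) indices are i = 2, i = 1, i = 0.
Intersections between consecutive envelope lines give the roots: for adjacent envelope indices i < j the intersection is x = (a_i − a_j) / (j − i). Reading off the sorted break points: {0, 5}.
Verification: at each break x_0, at least two indices attain the minimum of min_i(a_i + i · x_0).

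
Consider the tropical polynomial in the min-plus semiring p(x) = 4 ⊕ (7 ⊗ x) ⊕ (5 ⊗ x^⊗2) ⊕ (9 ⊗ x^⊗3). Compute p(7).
p(7) = 4

A tropical monomial a ⊗ x^⊗i evaluates to a + i · x. Evaluating each term at x = 7:
  Term 0 contributes 4 + 0 · 7 = 4
  Term 1 contributes 7 + 1 · 7 = 14
  Term 2 contributes 5 + 2 · 7 = 19
  Term 3 contributes 9 + 3 · 7 = 30
p(7) = ⊕ of these = min[4, 14, 19, 30] = 4.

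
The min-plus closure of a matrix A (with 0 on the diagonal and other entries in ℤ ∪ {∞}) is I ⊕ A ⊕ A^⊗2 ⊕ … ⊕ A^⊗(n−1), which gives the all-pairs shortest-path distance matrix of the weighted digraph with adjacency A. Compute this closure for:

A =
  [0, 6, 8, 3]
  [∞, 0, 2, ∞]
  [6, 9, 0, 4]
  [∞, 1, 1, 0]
Closure =
  [0, 4, 4, 3]
  [8, 0, 2, 6]
  [6, 5, 0, 4]
  [7, 1, 1, 0]

This is the Floyd-Warshall all-pairs shortest-path computation. For each intermediate vertex k = 0, 1, …, 3, update dist[i][j] ← min(dist[i][j], dist[i][k] + dist[k][j]). The final matrix gives, for each (i, j), the minimum total weight of any directed path from i to j (possibly empty when i = j).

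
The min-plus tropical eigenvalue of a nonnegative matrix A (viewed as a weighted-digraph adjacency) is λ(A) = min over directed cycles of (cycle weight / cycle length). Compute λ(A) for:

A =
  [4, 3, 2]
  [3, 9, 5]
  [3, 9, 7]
λ(A) = 5/2

Enumerate directed cycles and compute their means (weight / length). Sample:
  cycle 0 → 0: weight = 4, length = 1, mean = 4/1 ≈ 4.000
  cycle 1 → 1: weight = 9, length = 1, mean = 9/1 ≈ 9.000
  cycle 2 → 2: weight = 7, length = 1, mean = 7/1 ≈ 7.000
  cycle 0 → 1 → 0: weight = 6, length = 2, mean = 6/2 ≈ 3.000
  cycle 0 → 2 → 0: weight = 5, length = 2, mean = 5/2 ≈ 2.500
  cycle 1 → 0 → 1: weight = 6, length = 2, mean = 6/2 ≈ 3.000
Minimum mean = 2.500, attained e.g. along the cycle 0 → 2 → 0 with weight 5 and length 2. So λ(A) = 5/2 = 5/2.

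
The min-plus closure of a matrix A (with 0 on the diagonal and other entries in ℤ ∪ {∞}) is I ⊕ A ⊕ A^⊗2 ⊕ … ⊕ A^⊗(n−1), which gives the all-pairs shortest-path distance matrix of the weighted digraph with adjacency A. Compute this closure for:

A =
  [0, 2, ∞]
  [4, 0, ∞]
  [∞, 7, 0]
Closure =
  [0, 2, ∞]
  [4, 0, ∞]
  [11, 7, 0]

This is the Floyd-Warshall all-pairs shortest-path computation. For each intermediate vertex k = 0, 1, …, 2, update dist[i][j] ← min(dist[i][j], dist[i][k] + dist[k][j]). The final matrix gives, for each (i, j), the minimum total weight of any directed path from i to j (possibly empty when i = j).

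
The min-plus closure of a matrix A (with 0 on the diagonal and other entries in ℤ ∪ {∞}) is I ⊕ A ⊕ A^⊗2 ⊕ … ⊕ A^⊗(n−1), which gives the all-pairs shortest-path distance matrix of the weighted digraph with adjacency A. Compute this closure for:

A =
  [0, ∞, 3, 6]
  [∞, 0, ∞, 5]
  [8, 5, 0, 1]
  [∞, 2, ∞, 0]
Closure =
  [0, 6, 3, 4]
  [∞, 0, ∞, 5]
  [8, 3, 0, 1]
  [∞, 2, ∞, 0]

This is the Floyd-Warshall all-pairs shortest-path computation. For each intermediate vertex k = 0, 1, …, 3, update dist[i][j] ← min(dist[i][j], dist[i][k] + dist[k][j]). The final matrix gives, for each (i, j), the minimum total weight of any directed path from i to j (possibly empty when i = j).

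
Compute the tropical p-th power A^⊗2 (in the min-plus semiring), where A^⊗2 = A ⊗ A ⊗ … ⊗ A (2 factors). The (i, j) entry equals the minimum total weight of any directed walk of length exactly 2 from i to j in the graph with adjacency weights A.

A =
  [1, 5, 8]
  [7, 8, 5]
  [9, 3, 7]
A^⊗2 =
  [2, 6, 9]
  [8, 8, 12]
  [10, 10, 8]

Each entry (A^⊗2)_ij equals the minimum over all length-2 walks i = v_0 → v_1 → … → v_2 = j of Σ_t A[v_t][v_{t+1}]. For example, for (i, j) = (0, 2) we minimise over 3 possible intermediate vertex sequences; the minimum is 9, attained along the walk 0 → 0 → 2.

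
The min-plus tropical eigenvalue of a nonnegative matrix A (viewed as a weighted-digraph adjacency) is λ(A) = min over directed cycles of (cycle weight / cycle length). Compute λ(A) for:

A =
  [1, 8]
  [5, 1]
λ(A) = 1

Enumerate directed cycles and compute their means (weight / length). Sample:
  cycle 0 → 0: weight = 1, length = 1, mean = 1/1 ≈ 1.000
  cycle 1 → 1: weight = 1, length = 1, mean = 1/1 ≈ 1.000
  cycle 0 → 1 → 0: weight = 13, length = 2, mean = 13/2 ≈ 6.500
  cycle 1 → 0 → 1: weight = 13, length = 2, mean = 13/2 ≈ 6.500
Minimum mean = 1.000, attained e.g. along the cycle 0 → 0 with weight 1 and length 1. So λ(A) = 1/1 = 1.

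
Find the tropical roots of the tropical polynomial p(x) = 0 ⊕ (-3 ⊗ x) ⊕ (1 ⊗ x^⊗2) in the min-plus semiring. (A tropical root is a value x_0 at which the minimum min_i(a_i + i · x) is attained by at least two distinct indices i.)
Roots: {-4, 3}

Each tropical root is a break point of the lower envelope of the lines y = a_i + i · x (there are 3 lines, with slopes 0, 1, ..., 2). Only the lines that attain the minimum somewhere contribute to roots; other lines are dominated. Here the surviving (envelope) indices are i = 2, i = 1, i = 0.
Intersections between consecutive envelope lines give the roots: for adjacent envelope indices i < j the intersection is x = (a_i − a_j) / (j − i). Reading off the sorted break points: {-4, 3}.
Verification: at each break x_0, at least two indices attain the minimum of min_i(a_i + i · x_0).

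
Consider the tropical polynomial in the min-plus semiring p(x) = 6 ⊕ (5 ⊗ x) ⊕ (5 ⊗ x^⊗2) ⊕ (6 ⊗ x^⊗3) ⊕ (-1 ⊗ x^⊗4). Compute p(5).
p(5) = 6

A tropical monomial a ⊗ x^⊗i evaluates to a + i · x. Evaluating each term at x = 5:
  Term 0 contributes 6 + 0 · 5 = 6
  Term 1 contributes 5 + 1 · 5 = 10
  Term 2 contributes 5 + 2 · 5 = 15
  Term 3 contributes 6 + 3 · 5 = 21
  Term 4 contributes -1 + 4 · 5 = 19
p(5) = ⊕ of these = min[6, 10, 15, 21, 19] = 6.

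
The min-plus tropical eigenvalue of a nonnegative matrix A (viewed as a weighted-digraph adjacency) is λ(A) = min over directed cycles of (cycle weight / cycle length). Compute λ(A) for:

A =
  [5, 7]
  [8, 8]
λ(A) = 5

Enumerate directed cycles and compute their means (weight / length). Sample:
  cycle 0 → 0: weight = 5, length = 1, mean = 5/1 ≈ 5.000
  cycle 1 → 1: weight = 8, length = 1, mean = 8/1 ≈ 8.000
  cycle 0 → 1 → 0: weight = 15, length = 2, mean = 15/2 ≈ 7.500
  cycle 1 → 0 → 1: weight = 15, length = 2, mean = 15/2 ≈ 7.500
Minimum mean = 5.000, attained e.g. along the cycle 0 → 0 with weight 5 and length 1. So λ(A) = 5/1 = 5.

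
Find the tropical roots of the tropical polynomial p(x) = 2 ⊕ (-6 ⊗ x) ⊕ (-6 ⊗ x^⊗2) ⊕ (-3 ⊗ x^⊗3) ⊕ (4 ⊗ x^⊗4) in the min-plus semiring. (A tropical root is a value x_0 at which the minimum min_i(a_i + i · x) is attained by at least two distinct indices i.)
Roots: {-7, -3, 0, 8}

Each tropical root is a break point of the lower envelope of the lines y = a_i + i · x (there are 5 lines, with slopes 0, 1, ..., 4). Only the lines that attain the minimum somewhere contribute to roots; other lines are dominated. Here the surviving (envelope) indices are i = 4, i = 3, i = 2, i = 1, i = 0.
Intersections between consecutive envelope lines give the roots: for adjacent envelope indices i < j the intersection is x = (a_i − a_j) / (j − i). Reading off the sorted break points: {-7, -3, 0, 8}.
Verification: at each break x_0, at least two indices attain the minimum of min_i(a_i + i · x_0).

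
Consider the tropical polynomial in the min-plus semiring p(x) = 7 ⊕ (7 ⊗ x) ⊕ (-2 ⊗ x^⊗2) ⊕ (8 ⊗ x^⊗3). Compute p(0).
p(0) = -2

A tropical monomial a ⊗ x^⊗i evaluates to a + i · x. Evaluating each term at x = 0:
  Term 0 contributes 7 + 0 · 0 = 7
  Term 1 contributes 7 + 1 · 0 = 7
  Term 2 contributes -2 + 2 · 0 = -2
  Term 3 contributes 8 + 3 · 0 = 8
p(0) = ⊕ of these = min[7, 7, -2, 8] = -2.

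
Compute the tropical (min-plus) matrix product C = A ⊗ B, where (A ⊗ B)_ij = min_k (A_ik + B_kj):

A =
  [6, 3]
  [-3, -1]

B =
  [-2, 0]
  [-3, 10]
A ⊗ B =
  [0, 6]
  [-5, -3]

Apply the min-plus product entry-by-entry:
  C[0][0] = min over k of (A[0][0] + B[0][0] = 6 + -2 = 4, A[0][1] + B[1][0] = 3 + -3 = 0) = 0 (attained at k = 1)
  C[0][1] = min over k of (A[0][0] + B[0][1] = 6 + 0 = 6, A[0][1] + B[1][1] = 3 + 10 = 13) = 6 (attained at k = 0)
  C[1][0] = min over k of (A[1][0] + B[0][0] = -3 + -2 = -5, A[1][1] + B[1][0] = -1 + -3 = -4) = -5 (attained at k = 0)
  C[1][1] = min over k of (A[1][0] + B[0][1] = -3 + 0 = -3, A[1][1] + B[1][1] = -1 + 10 = 9) = -3 (attained at k = 0)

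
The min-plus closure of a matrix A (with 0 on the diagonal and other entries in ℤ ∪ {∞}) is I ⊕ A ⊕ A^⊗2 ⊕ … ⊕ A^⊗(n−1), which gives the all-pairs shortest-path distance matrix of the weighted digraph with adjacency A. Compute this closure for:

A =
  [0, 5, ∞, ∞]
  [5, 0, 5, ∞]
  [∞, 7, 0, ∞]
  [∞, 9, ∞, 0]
Closure =
  [0, 5, 10, ∞]
  [5, 0, 5, ∞]
  [12, 7, 0, ∞]
  [14, 9, 14, 0]

This is the Floyd-Warshall all-pairs shortest-path computation. For each intermediate vertex k = 0, 1, …, 3, update dist[i][j] ← min(dist[i][j], dist[i][k] + dist[k][j]). The final matrix gives, for each (i, j), the minimum total weight of any directed path from i to j (possibly empty when i = j).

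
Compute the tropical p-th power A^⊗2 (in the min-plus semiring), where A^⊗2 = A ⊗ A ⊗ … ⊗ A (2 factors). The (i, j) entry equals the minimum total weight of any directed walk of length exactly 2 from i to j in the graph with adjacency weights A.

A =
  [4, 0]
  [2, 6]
A^⊗2 =
  [2, 4]
  [6, 2]

Each entry (A^⊗2)_ij equals the minimum over all length-2 walks i = v_0 → v_1 → … → v_2 = j of Σ_t A[v_t][v_{t+1}]. For example, for (i, j) = (0, 1) we minimise over 2 possible intermediate vertex sequences; the minimum is 4, attained along the walk 0 → 0 → 1.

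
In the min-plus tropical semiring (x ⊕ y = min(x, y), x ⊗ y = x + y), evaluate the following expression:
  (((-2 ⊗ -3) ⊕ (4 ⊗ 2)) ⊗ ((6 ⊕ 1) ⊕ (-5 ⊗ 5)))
(((-2 ⊗ -3) ⊕ (4 ⊗ 2)) ⊗ ((6 ⊕ 1) ⊕ (-5 ⊗ 5))) = -5

Expand innermost to outermost. Recall ⊕ takes the minimum of its arguments and ⊗ takes their sum. Working out the expression (((-2 ⊗ -3) ⊕ (4 ⊗ 2)) ⊗ ((6 ⊕ 1) ⊕ (-5 ⊗ 5))) gives -5.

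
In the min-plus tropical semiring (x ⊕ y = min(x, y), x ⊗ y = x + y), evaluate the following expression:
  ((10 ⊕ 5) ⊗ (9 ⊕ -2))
((10 ⊕ 5) ⊗ (9 ⊕ -2)) = 3

Expand innermost to outermost. Recall ⊕ takes the minimum of its arguments and ⊗ takes their sum. Working out the expression ((10 ⊕ 5) ⊗ (9 ⊕ -2)) gives 3.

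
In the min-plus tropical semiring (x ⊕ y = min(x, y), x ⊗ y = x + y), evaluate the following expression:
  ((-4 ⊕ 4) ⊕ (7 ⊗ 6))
((-4 ⊕ 4) ⊕ (7 ⊗ 6)) = -4

Expand innermost to outermost. Recall ⊕ takes the minimum of its arguments and ⊗ takes their sum. Working out the expression ((-4 ⊕ 4) ⊕ (7 ⊗ 6)) gives -4.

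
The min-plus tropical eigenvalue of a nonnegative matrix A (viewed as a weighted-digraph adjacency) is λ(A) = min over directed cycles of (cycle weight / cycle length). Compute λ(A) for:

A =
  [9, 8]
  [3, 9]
λ(A) = 11/2

Enumerate directed cycles and compute their means (weight / length). Sample:
  cycle 0 → 0: weight = 9, length = 1, mean = 9/1 ≈ 9.000
  cycle 1 → 1: weight = 9, length = 1, mean = 9/1 ≈ 9.000
  cycle 0 → 1 → 0: weight = 11, length = 2, mean = 11/2 ≈ 5.500
  cycle 1 → 0 → 1: weight = 11, length = 2, mean = 11/2 ≈ 5.500
Minimum mean = 5.500, attained e.g. along the cycle 0 → 1 → 0 with weight 11 and length 2. So λ(A) = 11/2 = 11/2.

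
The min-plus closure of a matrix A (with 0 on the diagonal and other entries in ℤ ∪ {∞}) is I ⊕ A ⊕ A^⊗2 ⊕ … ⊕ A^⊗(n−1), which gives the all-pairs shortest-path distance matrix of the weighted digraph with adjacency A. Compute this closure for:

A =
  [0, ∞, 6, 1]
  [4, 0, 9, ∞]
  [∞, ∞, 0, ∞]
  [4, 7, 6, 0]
Closure =
  [0, 8, 6, 1]
  [4, 0, 9, 5]
  [∞, ∞, 0, ∞]
  [4, 7, 6, 0]

This is the Floyd-Warshall all-pairs shortest-path computation. For each intermediate vertex k = 0, 1, …, 3, update dist[i][j] ← min(dist[i][j], dist[i][k] + dist[k][j]). The final matrix gives, for each (i, j), the minimum total weight of any directed path from i to j (possibly empty when i = j).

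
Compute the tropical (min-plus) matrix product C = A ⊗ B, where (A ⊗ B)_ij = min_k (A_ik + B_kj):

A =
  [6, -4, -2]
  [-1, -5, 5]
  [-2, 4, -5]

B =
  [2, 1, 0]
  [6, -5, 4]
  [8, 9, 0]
A ⊗ B =
  [2, -9, -2]
  [1, -10, -1]
  [0, -1, -5]

Apply the min-plus product entry-by-entry:
  C[0][0] = min over k of (A[0][0] + B[0][0] = 6 + 2 = 8, A[0][1] + B[1][0] = -4 + 6 = 2, A[0][2] + B[2][0] = -2 + 8 = 6) = 2 (attained at k = 1)
  C[0][1] = min over k of (A[0][0] + B[0][1] = 6 + 1 = 7, A[0][1] + B[1][1] = -4 + -5 = -9, A[0][2] + B[2][1] = -2 + 9 = 7) = -9 (attained at k = 1)
  C[0][2] = min over k of (A[0][0] + B[0][2] = 6 + 0 = 6, A[0][1] + B[1][2] = -4 + 4 = 0, A[0][2] + B[2][2] = -2 + 0 = -2) = -2 (attained at k = 2)
  C[1][0] = min over k of (A[1][0] + B[0][0] = -1 + 2 = 1, A[1][1] + B[1][0] = -5 + 6 = 1, A[1][2] + B[2][0] = 5 + 8 = 13) = 1 (attained at k = 0)
  C[1][1] = min over k of (A[1][0] + B[0][1] = -1 + 1 = 0, A[1][1] + B[1][1] = -5 + -5 = -10, A[1][2] + B[2][1] = 5 + 9 = 14) = -10 (attained at k = 1)
  C[1][2] = min over k of (A[1][0] + B[0][2] = -1 + 0 = -1, A[1][1] + B[1][2] = -5 + 4 = -1, A[1][2] + B[2][2] = 5 + 0 = 5) = -1 (attained at k = 0)
  C[2][0] = min over k of (A[2][0] + B[0][0] = -2 + 2 = 0, A[2][1] + B[1][0] = 4 + 6 = 10, A[2][2] + B[2][0] = -5 + 8 = 3) = 0 (attained at k = 0)
  C[2][1] = min over k of (A[2][0] + B[0][1] = -2 + 1 = -1, A[2][1] + B[1][1] = 4 + -5 = -1, A[2][2] + B[2][1] = -5 + 9 = 4) = -1 (attained at k = 0)
  C[2][2] = min over k of (A[2][0] + B[0][2] = -2 + 0 = -2, A[2][1] + B[1][2] = 4 + 4 = 8, A[2][2] + B[2][2] = -5 + 0 = -5) = -5 (attained at k = 2)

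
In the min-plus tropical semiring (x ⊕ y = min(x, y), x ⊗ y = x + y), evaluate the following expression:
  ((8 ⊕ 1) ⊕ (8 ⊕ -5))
((8 ⊕ 1) ⊕ (8 ⊕ -5)) = -5

Expand innermost to outermost. Recall ⊕ takes the minimum of its arguments and ⊗ takes their sum. Working out the expression ((8 ⊕ 1) ⊕ (8 ⊕ -5)) gives -5.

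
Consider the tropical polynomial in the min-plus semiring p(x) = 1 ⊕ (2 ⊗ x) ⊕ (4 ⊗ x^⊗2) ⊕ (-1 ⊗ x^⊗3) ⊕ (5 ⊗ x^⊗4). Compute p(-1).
p(-1) = -4

A tropical monomial a ⊗ x^⊗i evaluates to a + i · x. Evaluating each term at x = -1:
  Term 0 contributes 1 + 0 · -1 = 1
  Term 1 contributes 2 + 1 · -1 = 1
  Term 2 contributes 4 + 2 · -1 = 2
  Term 3 contributes -1 + 3 · -1 = -4
  Term 4 contributes 5 + 4 · -1 = 1
p(-1) = ⊕ of these = min[1, 1, 2, -4, 1] = -4.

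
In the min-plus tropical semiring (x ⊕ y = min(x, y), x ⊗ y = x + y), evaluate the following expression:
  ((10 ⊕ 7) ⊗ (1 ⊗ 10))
((10 ⊕ 7) ⊗ (1 ⊗ 10)) = 18

Expand innermost to outermost. Recall ⊕ takes the minimum of its arguments and ⊗ takes their sum. Working out the expression ((10 ⊕ 7) ⊗ (1 ⊗ 10)) gives 18.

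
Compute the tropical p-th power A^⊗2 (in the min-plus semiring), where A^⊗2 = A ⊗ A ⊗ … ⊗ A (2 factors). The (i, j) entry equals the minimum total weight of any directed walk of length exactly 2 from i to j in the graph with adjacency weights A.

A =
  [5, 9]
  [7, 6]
A^⊗2 =
  [10, 14]
  [12, 12]

Each entry (A^⊗2)_ij equals the minimum over all length-2 walks i = v_0 → v_1 → … → v_2 = j of Σ_t A[v_t][v_{t+1}]. For example, for (i, j) = (0, 1) we minimise over 2 possible intermediate vertex sequences; the minimum is 14, attained along the walk 0 → 0 → 1.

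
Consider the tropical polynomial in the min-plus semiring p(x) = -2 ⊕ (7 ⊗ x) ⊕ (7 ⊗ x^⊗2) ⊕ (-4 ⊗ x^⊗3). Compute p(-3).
p(-3) = -13

A tropical monomial a ⊗ x^⊗i evaluates to a + i · x. Evaluating each term at x = -3:
  Term 0 contributes -2 + 0 · -3 = -2
  Term 1 contributes 7 + 1 · -3 = 4
  Term 2 contributes 7 + 2 · -3 = 1
  Term 3 contributes -4 + 3 · -3 = -13
p(-3) = ⊕ of these = min[-2, 4, 1, -13] = -13.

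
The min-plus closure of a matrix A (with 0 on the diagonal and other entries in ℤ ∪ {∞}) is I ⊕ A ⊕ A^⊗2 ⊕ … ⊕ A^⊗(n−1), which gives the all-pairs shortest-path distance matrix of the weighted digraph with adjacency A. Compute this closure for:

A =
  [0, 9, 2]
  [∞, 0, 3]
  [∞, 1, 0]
Closure =
  [0, 3, 2]
  [∞, 0, 3]
  [∞, 1, 0]

This is the Floyd-Warshall all-pairs shortest-path computation. For each intermediate vertex k = 0, 1, …, 2, update dist[i][j] ← min(dist[i][j], dist[i][k] + dist[k][j]). The final matrix gives, for each (i, j), the minimum total weight of any directed path from i to j (possibly empty when i = j).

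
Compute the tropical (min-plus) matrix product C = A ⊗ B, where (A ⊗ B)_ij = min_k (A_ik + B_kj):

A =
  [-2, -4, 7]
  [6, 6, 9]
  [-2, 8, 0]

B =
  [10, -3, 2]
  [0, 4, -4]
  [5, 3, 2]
A ⊗ B =
  [-4, -5, -8]
  [6, 3, 2]
  [5, -5, 0]

Apply the min-plus product entry-by-entry:
  C[0][0] = min over k of (A[0][0] + B[0][0] = -2 + 10 = 8, A[0][1] + B[1][0] = -4 + 0 = -4, A[0][2] + B[2][0] = 7 + 5 = 12) = -4 (attained at k = 1)
  C[0][1] = min over k of (A[0][0] + B[0][1] = -2 + -3 = -5, A[0][1] + B[1][1] = -4 + 4 = 0, A[0][2] + B[2][1] = 7 + 3 = 10) = -5 (attained at k = 0)
  C[0][2] = min over k of (A[0][0] + B[0][2] = -2 + 2 = 0, A[0][1] + B[1][2] = -4 + -4 = -8, A[0][2] + B[2][2] = 7 + 2 = 9) = -8 (attained at k = 1)
  C[1][0] = min over k of (A[1][0] + B[0][0] = 6 + 10 = 16, A[1][1] + B[1][0] = 6 + 0 = 6, A[1][2] + B[2][0] = 9 + 5 = 14) = 6 (attained at k = 1)
  C[1][1] = min over k of (A[1][0] + B[0][1] = 6 + -3 = 3, A[1][1] + B[1][1] = 6 + 4 = 10, A[1][2] + B[2][1] = 9 + 3 = 12) = 3 (attained at k = 0)
  C[1][2] = min over k of (A[1][0] + B[0][2] = 6 + 2 = 8, A[1][1] + B[1][2] = 6 + -4 = 2, A[1][2] + B[2][2] = 9 + 2 = 11) = 2 (attained at k = 1)
  C[2][0] = min over k of (A[2][0] + B[0][0] = -2 + 10 = 8, A[2][1] + B[1][0] = 8 + 0 = 8, A[2][2] + B[2][0] = 0 + 5 = 5) = 5 (attained at k = 2)
  C[2][1] = min over k of (A[2][0] + B[0][1] = -2 + -3 = -5, A[2][1] + B[1][1] = 8 + 4 = 12, A[2][2] + B[2][1] = 0 + 3 = 3) = -5 (attained at k = 0)
  C[2][2] = min over k of (A[2][0] + B[0][2] = -2 + 2 = 0, A[2][1] + B[1][2] = 8 + -4 = 4, A[2][2] + B[2][2] = 0 + 2 = 2) = 0 (attained at k = 0)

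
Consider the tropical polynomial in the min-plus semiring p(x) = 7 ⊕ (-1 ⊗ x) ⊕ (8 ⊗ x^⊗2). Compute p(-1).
p(-1) = -2

A tropical monomial a ⊗ x^⊗i evaluates to a + i · x. Evaluating each term at x = -1:
  Term 0 contributes 7 + 0 · -1 = 7
  Term 1 contributes -1 + 1 · -1 = -2
  Term 2 contributes 8 + 2 · -1 = 6
p(-1) = ⊕ of these = min[7, -2, 6] = -2.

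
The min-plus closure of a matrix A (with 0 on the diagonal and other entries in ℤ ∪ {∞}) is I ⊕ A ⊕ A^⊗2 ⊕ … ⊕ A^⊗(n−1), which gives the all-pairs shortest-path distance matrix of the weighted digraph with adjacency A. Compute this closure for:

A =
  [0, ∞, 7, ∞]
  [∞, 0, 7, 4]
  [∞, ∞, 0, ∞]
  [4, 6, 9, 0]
Closure =
  [0, ∞, 7, ∞]
  [8, 0, 7, 4]
  [∞, ∞, 0, ∞]
  [4, 6, 9, 0]

This is the Floyd-Warshall all-pairs shortest-path computation. For each intermediate vertex k = 0, 1, …, 3, update dist[i][j] ← min(dist[i][j], dist[i][k] + dist[k][j]). The final matrix gives, for each (i, j), the minimum total weight of any directed path from i to j (possibly empty when i = j).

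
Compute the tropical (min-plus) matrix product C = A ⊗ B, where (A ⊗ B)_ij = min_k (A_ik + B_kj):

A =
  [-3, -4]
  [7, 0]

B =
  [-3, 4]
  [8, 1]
A ⊗ B =
  [-6, -3]
  [4, 1]

Apply the min-plus product entry-by-entry:
  C[0][0] = min over k of (A[0][0] + B[0][0] = -3 + -3 = -6, A[0][1] + B[1][0] = -4 + 8 = 4) = -6 (attained at k = 0)
  C[0][1] = min over k of (A[0][0] + B[0][1] = -3 + 4 = 1, A[0][1] + B[1][1] = -4 + 1 = -3) = -3 (attained at k = 1)
  C[1][0] = min over k of (A[1][0] + B[0][0] = 7 + -3 = 4, A[1][1] + B[1][0] = 0 + 8 = 8) = 4 (attained at k = 0)
  C[1][1] = min over k of (A[1][0] + B[0][1] = 7 + 4 = 11, A[1][1] + B[1][1] = 0 + 1 = 1) = 1 (attained at k = 1)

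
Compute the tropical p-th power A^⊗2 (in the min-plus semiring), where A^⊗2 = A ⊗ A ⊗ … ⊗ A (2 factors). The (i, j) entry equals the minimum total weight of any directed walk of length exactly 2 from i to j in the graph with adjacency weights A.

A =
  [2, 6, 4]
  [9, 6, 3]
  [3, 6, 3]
A^⊗2 =
  [4, 8, 6]
  [6, 9, 6]
  [5, 9, 6]

Each entry (A^⊗2)_ij equals the minimum over all length-2 walks i = v_0 → v_1 → … → v_2 = j of Σ_t A[v_t][v_{t+1}]. For example, for (i, j) = (0, 2) we minimise over 3 possible intermediate vertex sequences; the minimum is 6, attained along the walk 0 → 0 → 2.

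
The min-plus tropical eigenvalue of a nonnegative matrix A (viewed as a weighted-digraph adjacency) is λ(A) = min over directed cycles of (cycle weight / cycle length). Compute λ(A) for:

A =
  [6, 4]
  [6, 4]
λ(A) = 4

Enumerate directed cycles and compute their means (weight / length). Sample:
  cycle 0 → 0: weight = 6, length = 1, mean = 6/1 ≈ 6.000
  cycle 1 → 1: weight = 4, length = 1, mean = 4/1 ≈ 4.000
  cycle 0 → 1 → 0: weight = 10, length = 2, mean = 10/2 ≈ 5.000
  cycle 1 → 0 → 1: weight = 10, length = 2, mean = 10/2 ≈ 5.000
Minimum mean = 4.000, attained e.g. along the cycle 1 → 1 with weight 4 and length 1. So λ(A) = 4/1 = 4.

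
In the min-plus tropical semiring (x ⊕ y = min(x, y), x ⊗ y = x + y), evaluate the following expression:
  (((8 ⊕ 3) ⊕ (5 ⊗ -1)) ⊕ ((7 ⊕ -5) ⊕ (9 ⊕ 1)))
(((8 ⊕ 3) ⊕ (5 ⊗ -1)) ⊕ ((7 ⊕ -5) ⊕ (9 ⊕ 1))) = -5

Expand innermost to outermost. Recall ⊕ takes the minimum of its arguments and ⊗ takes their sum. Working out the expression (((8 ⊕ 3) ⊕ (5 ⊗ -1)) ⊕ ((7 ⊕ -5) ⊕ (9 ⊕ 1))) gives -5.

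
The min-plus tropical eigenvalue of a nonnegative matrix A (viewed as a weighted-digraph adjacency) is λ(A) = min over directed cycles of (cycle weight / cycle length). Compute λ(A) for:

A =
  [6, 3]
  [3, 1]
λ(A) = 1

Enumerate directed cycles and compute their means (weight / length). Sample:
  cycle 0 → 0: weight = 6, length = 1, mean = 6/1 ≈ 6.000
  cycle 1 → 1: weight = 1, length = 1, mean = 1/1 ≈ 1.000
  cycle 0 → 1 → 0: weight = 6, length = 2, mean = 6/2 ≈ 3.000
  cycle 1 → 0 → 1: weight = 6, length = 2, mean = 6/2 ≈ 3.000
Minimum mean = 1.000, attained e.g. along the cycle 1 → 1 with weight 1 and length 1. So λ(A) = 1/1 = 1.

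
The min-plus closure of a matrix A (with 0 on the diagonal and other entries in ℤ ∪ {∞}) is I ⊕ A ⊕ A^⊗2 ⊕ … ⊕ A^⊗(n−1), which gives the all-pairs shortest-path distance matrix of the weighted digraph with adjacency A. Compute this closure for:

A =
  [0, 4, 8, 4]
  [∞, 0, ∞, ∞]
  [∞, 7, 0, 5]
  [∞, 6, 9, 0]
Closure =
  [0, 4, 8, 4]
  [∞, 0, ∞, ∞]
  [∞, 7, 0, 5]
  [∞, 6, 9, 0]

This is the Floyd-Warshall all-pairs shortest-path computation. For each intermediate vertex k = 0, 1, …, 3, update dist[i][j] ← min(dist[i][j], dist[i][k] + dist[k][j]). The final matrix gives, for each (i, j), the minimum total weight of any directed path from i to j (possibly empty when i = j).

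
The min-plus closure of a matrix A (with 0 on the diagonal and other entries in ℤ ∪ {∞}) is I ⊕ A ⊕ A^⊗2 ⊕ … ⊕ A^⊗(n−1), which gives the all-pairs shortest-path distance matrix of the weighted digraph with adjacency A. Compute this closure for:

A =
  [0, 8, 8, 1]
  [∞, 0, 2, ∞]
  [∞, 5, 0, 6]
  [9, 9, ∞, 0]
Closure =
  [0, 8, 8, 1]
  [17, 0, 2, 8]
  [15, 5, 0, 6]
  [9, 9, 11, 0]

This is the Floyd-Warshall all-pairs shortest-path computation. For each intermediate vertex k = 0, 1, …, 3, update dist[i][j] ← min(dist[i][j], dist[i][k] + dist[k][j]). The final matrix gives, for each (i, j), the minimum total weight of any directed path from i to j (possibly empty when i = j).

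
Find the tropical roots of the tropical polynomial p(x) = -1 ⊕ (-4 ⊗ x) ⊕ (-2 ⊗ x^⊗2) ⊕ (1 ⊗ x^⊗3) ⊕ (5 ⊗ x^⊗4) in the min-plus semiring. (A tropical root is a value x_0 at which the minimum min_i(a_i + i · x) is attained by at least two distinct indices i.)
Roots: {-4, -3, -2, 3}

Each tropical root is a break point of the lower envelope of the lines y = a_i + i · x (there are 5 lines, with slopes 0, 1, ..., 4). Only the lines that attain the minimum somewhere contribute to roots; other lines are dominated. Here the surviving (envelope) indices are i = 4, i = 3, i = 2, i = 1, i = 0.
Intersections between consecutive envelope lines give the roots: for adjacent envelope indices i < j the intersection is x = (a_i − a_j) / (j − i). Reading off the sorted break points: {-4, -3, -2, 3}.
Verification: at each break x_0, at least two indices attain the minimum of min_i(a_i + i · x_0).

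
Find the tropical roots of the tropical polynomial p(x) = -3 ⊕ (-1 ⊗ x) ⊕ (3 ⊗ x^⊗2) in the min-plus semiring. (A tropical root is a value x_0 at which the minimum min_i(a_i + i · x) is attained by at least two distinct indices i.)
Roots: {-4, -2}

Each tropical root is a break point of the lower envelope of the lines y = a_i + i · x (there are 3 lines, with slopes 0, 1, ..., 2). Only the lines that attain the minimum somewhere contribute to roots; other lines are dominated. Here the surviving (envelope) indices are i = 2, i = 1, i = 0.
Intersections between consecutive envelope lines give the roots: for adjacent envelope indices i < j the intersection is x = (a_i − a_j) / (j − i). Reading off the sorted break points: {-4, -2}.
Verification: at each break x_0, at least two indices attain the minimum of min_i(a_i + i · x_0).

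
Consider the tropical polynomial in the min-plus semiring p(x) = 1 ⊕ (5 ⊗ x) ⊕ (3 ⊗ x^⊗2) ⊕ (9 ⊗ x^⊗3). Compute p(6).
p(6) = 1

A tropical monomial a ⊗ x^⊗i evaluates to a + i · x. Evaluating each term at x = 6:
  Term 0 contributes 1 + 0 · 6 = 1
  Term 1 contributes 5 + 1 · 6 = 11
  Term 2 contributes 3 + 2 · 6 = 15
  Term 3 contributes 9 + 3 · 6 = 27
p(6) = ⊕ of these = min[1, 11, 15, 27] = 1.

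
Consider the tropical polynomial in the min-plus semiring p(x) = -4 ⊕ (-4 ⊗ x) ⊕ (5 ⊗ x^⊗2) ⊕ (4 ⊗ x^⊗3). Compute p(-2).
p(-2) = -6

A tropical monomial a ⊗ x^⊗i evaluates to a + i · x. Evaluating each term at x = -2:
  Term 0 contributes -4 + 0 · -2 = -4
  Term 1 contributes -4 + 1 · -2 = -6
  Term 2 contributes 5 + 2 · -2 = 1
  Term 3 contributes 4 + 3 · -2 = -2
p(-2) = ⊕ of these = min[-4, -6, 1, -2] = -6.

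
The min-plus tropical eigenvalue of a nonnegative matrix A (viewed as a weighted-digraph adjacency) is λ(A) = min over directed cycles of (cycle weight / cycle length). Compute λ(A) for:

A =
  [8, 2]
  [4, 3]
λ(A) = 3

Enumerate directed cycles and compute their means (weight / length). Sample:
  cycle 0 → 0: weight = 8, length = 1, mean = 8/1 ≈ 8.000
  cycle 1 → 1: weight = 3, length = 1, mean = 3/1 ≈ 3.000
  cycle 0 → 1 → 0: weight = 6, length = 2, mean = 6/2 ≈ 3.000
  cycle 1 → 0 → 1: weight = 6, length = 2, mean = 6/2 ≈ 3.000
Minimum mean = 3.000, attained e.g. along the cycle 1 → 1 with weight 3 and length 1. So λ(A) = 3/1 = 3.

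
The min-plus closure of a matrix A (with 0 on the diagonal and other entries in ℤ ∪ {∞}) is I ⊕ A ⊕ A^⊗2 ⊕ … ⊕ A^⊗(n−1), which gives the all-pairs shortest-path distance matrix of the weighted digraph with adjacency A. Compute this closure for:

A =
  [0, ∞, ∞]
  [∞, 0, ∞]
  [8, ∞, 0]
Closure =
  [0, ∞, ∞]
  [∞, 0, ∞]
  [8, ∞, 0]

This is the Floyd-Warshall all-pairs shortest-path computation. For each intermediate vertex k = 0, 1, …, 2, update dist[i][j] ← min(dist[i][j], dist[i][k] + dist[k][j]). The final matrix gives, for each (i, j), the minimum total weight of any directed path from i to j (possibly empty when i = j).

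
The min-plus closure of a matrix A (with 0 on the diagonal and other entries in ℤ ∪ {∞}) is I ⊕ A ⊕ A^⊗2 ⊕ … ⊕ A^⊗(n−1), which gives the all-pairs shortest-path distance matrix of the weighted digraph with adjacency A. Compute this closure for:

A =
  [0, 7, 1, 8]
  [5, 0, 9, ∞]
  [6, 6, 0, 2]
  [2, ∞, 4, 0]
Closure =
  [0, 7, 1, 3]
  [5, 0, 6, 8]
  [4, 6, 0, 2]
  [2, 9, 3, 0]

This is the Floyd-Warshall all-pairs shortest-path computation. For each intermediate vertex k = 0, 1, …, 3, update dist[i][j] ← min(dist[i][j], dist[i][k] + dist[k][j]). The final matrix gives, for each (i, j), the minimum total weight of any directed path from i to j (possibly empty when i = j).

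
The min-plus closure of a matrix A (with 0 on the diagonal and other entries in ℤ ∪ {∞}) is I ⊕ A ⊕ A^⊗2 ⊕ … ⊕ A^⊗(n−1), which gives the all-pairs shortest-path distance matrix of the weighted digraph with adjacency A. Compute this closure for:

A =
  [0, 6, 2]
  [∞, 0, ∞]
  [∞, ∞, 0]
Closure =
  [0, 6, 2]
  [∞, 0, ∞]
  [∞, ∞, 0]

This is the Floyd-Warshall all-pairs shortest-path computation. For each intermediate vertex k = 0, 1, …, 2, update dist[i][j] ← min(dist[i][j], dist[i][k] + dist[k][j]). The final matrix gives, for each (i, j), the minimum total weight of any directed path from i to j (possibly empty when i = j).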